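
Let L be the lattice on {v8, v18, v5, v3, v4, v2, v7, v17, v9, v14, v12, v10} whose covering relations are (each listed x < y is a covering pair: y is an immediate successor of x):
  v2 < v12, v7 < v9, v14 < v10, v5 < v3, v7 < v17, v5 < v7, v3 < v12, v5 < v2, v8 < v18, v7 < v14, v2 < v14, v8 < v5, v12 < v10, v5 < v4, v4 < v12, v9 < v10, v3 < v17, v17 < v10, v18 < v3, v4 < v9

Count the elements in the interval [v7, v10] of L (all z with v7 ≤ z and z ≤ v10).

5

The interval [v7, v10] = {v10, v14, v17, v7, v9}, which has 5 elements.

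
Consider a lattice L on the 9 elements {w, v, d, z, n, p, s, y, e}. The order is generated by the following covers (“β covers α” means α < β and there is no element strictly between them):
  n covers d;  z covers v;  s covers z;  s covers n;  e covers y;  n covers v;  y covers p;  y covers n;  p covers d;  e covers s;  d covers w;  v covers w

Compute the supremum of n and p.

y

Common upper bounds of {n, p}: e, y.
The least among these is y.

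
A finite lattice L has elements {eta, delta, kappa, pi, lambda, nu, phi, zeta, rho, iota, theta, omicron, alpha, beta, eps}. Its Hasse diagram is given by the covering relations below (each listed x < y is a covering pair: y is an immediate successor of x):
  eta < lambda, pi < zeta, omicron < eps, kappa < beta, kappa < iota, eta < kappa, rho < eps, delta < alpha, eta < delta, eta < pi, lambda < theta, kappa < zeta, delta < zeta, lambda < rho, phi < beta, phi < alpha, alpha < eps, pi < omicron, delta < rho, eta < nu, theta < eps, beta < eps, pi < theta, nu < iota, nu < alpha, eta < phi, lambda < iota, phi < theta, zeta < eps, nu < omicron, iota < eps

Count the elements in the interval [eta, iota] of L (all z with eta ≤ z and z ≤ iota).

5

The interval [eta, iota] = {eta, iota, kappa, lambda, nu}, which has 5 elements.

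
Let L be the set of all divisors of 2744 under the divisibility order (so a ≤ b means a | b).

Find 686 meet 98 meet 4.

2

In the divisibility order, the meet is the greatest common divisor: gcd(686, 98, 4) = 2.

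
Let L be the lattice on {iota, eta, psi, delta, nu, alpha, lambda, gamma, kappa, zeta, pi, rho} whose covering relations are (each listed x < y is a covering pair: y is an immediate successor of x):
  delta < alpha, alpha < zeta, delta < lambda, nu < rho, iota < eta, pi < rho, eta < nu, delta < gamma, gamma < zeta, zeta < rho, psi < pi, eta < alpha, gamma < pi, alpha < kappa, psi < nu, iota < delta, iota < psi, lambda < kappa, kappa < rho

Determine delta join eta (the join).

Common upper bounds of {delta, eta}: alpha, kappa, rho, zeta.
The least among these is alpha.

alpha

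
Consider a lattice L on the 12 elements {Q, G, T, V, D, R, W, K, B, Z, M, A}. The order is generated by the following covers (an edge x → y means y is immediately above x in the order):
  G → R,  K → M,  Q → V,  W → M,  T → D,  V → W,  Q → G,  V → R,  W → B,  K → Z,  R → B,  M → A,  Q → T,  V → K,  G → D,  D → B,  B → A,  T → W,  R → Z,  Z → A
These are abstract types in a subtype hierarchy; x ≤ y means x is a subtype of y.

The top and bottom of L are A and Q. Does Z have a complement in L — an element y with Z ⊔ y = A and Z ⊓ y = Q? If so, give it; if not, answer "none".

T

Need y with Z ∨ y = A and Z ∧ y = Q.
Checking each element gives: T.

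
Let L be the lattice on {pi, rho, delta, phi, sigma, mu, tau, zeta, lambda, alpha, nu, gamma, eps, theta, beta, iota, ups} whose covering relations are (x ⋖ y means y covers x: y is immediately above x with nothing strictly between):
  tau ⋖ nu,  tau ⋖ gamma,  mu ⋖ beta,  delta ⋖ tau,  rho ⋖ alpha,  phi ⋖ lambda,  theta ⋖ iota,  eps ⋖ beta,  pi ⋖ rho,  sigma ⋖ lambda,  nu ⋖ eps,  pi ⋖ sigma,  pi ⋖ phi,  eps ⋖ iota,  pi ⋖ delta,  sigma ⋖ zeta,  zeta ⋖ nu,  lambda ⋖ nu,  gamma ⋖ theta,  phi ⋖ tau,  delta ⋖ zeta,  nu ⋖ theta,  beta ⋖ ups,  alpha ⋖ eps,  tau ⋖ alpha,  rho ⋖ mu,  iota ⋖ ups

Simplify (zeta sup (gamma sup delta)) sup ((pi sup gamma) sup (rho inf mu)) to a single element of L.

iota

gamma ∨ delta = gamma
zeta ∨ gamma = theta
pi ∨ gamma = gamma
rho ∧ mu = rho
gamma ∨ rho = iota
theta ∨ iota = iota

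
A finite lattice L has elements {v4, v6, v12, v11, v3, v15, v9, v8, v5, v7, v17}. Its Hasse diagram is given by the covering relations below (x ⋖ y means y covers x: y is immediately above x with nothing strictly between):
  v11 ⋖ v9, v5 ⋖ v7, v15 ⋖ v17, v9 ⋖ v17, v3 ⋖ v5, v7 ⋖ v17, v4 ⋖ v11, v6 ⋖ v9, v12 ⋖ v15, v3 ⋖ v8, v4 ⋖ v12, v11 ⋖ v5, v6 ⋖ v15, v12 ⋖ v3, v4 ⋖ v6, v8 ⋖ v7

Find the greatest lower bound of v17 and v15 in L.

Common lower bounds of {v17, v15}: v12, v15, v4, v6.
The greatest among these is v15.

v15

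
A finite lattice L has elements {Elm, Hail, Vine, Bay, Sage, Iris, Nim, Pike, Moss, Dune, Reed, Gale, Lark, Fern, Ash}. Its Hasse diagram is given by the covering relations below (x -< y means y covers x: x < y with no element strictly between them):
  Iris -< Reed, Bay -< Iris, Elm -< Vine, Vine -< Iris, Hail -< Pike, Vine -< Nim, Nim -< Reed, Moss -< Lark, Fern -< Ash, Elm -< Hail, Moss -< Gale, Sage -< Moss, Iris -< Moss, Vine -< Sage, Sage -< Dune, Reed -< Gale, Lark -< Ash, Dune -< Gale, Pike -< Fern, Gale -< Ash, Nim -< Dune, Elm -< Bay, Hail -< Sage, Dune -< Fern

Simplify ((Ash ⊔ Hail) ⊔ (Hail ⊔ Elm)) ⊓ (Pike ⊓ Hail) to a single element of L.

Hail

Ash ∨ Hail = Ash
Hail ∨ Elm = Hail
Ash ∨ Hail = Ash
Pike ∧ Hail = Hail
Ash ∧ Hail = Hail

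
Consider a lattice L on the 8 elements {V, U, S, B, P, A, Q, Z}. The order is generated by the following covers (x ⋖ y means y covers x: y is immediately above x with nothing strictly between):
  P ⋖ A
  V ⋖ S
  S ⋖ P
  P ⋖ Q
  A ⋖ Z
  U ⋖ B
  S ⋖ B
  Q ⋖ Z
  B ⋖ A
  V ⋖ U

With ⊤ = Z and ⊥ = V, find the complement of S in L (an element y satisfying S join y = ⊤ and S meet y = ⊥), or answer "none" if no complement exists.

For every candidate y, either S ∨ y ≠ Z or S ∧ y ≠ V; no complement exists.

none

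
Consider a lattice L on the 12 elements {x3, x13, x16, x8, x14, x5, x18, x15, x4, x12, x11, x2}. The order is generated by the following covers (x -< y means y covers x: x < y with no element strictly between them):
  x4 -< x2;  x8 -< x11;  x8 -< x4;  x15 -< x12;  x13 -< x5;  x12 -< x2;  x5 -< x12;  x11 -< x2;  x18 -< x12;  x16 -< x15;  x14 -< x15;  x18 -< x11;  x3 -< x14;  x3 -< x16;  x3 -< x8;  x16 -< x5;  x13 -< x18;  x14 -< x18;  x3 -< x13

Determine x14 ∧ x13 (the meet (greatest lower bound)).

Common lower bounds of {x14, x13}: x3.
The greatest among these is x3.

x3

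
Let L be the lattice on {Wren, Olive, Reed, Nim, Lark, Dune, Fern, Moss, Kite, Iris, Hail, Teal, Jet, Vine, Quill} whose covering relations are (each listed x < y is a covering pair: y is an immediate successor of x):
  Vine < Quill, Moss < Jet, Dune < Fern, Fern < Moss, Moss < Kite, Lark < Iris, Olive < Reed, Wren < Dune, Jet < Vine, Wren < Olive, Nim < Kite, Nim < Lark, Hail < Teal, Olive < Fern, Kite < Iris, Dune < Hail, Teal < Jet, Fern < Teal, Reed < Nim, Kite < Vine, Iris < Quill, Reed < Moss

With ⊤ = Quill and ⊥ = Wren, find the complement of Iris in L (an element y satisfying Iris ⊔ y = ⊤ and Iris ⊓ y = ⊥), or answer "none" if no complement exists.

For every candidate y, either Iris ∨ y ≠ Quill or Iris ∧ y ≠ Wren; no complement exists.

none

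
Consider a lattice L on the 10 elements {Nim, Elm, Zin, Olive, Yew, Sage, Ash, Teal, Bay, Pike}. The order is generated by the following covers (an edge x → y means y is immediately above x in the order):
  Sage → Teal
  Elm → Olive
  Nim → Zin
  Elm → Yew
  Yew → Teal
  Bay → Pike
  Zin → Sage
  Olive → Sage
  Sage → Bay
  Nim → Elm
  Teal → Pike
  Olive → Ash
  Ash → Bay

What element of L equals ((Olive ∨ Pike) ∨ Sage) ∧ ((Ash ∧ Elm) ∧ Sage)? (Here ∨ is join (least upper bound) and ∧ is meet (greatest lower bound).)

Olive ∨ Pike = Pike
Pike ∨ Sage = Pike
Ash ∧ Elm = Elm
Elm ∧ Sage = Elm
Pike ∧ Elm = Elm

Elm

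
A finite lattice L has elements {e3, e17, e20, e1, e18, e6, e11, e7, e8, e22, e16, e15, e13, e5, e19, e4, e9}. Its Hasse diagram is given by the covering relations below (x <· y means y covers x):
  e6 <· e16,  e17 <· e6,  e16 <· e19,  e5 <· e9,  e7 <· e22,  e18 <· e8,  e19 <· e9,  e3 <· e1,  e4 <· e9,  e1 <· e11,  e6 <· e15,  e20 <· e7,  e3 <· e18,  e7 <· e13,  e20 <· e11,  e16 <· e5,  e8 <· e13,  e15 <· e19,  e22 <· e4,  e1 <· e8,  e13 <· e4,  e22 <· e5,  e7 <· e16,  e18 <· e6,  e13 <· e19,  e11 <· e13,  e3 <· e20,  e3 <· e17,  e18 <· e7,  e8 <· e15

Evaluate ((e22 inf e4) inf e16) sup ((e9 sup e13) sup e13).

e22 ∧ e4 = e22
e22 ∧ e16 = e7
e9 ∨ e13 = e9
e9 ∨ e13 = e9
e7 ∨ e9 = e9

e9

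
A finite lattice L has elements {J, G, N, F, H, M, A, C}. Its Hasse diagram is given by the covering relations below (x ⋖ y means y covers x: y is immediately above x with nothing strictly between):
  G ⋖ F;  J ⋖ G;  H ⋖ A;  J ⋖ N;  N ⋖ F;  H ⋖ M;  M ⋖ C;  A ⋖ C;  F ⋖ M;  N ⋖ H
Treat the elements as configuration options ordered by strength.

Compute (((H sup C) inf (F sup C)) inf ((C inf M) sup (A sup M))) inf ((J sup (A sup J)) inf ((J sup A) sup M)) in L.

H ∨ C = C
F ∨ C = C
C ∧ C = C
C ∧ M = M
A ∨ M = C
M ∨ C = C
C ∧ C = C
A ∨ J = A
J ∨ A = A
J ∨ A = A
A ∨ M = C
A ∧ C = A
C ∧ A = A

A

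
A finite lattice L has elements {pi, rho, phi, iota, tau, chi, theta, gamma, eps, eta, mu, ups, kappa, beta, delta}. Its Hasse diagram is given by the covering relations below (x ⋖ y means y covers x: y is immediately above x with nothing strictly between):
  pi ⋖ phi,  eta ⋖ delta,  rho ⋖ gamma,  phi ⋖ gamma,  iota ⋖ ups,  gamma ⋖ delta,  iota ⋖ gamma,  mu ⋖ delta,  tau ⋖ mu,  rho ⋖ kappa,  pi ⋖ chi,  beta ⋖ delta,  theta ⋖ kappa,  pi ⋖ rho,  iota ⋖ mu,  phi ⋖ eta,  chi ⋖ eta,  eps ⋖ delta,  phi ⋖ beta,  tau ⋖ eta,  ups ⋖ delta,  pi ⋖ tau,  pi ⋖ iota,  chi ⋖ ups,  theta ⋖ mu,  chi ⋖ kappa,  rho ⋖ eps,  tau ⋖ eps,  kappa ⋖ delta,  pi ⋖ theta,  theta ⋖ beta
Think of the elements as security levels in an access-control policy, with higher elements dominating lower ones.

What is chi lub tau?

Common upper bounds of {chi, tau}: delta, eta.
The least among these is eta.

eta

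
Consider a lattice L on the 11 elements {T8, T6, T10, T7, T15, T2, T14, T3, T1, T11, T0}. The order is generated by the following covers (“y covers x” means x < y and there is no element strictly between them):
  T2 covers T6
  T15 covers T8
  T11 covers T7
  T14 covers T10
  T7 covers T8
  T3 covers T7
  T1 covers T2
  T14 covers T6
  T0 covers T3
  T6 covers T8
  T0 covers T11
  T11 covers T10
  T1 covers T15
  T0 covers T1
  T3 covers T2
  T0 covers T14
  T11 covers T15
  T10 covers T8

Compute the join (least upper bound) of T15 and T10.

Common upper bounds of {T15, T10}: T0, T11.
The least among these is T11.

T11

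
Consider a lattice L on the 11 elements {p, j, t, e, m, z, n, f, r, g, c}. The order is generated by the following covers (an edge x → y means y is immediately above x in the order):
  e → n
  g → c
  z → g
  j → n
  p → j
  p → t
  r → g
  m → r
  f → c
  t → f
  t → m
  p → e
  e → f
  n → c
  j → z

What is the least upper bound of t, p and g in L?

Common upper bounds of {t, p, g}: c, g.
The least among these is g.

g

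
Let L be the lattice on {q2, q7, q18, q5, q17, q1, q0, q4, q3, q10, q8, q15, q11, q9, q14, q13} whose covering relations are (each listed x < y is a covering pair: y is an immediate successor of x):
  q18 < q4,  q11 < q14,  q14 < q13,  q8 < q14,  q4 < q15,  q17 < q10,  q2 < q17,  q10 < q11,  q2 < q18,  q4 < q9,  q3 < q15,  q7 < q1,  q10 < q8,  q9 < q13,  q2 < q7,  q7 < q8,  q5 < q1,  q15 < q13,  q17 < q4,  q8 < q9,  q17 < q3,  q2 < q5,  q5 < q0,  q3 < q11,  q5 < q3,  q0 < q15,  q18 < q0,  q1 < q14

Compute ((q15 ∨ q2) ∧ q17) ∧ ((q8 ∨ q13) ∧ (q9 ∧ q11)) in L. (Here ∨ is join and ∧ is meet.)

q15 ∨ q2 = q15
q15 ∧ q17 = q17
q8 ∨ q13 = q13
q9 ∧ q11 = q10
q13 ∧ q10 = q10
q17 ∧ q10 = q17

q17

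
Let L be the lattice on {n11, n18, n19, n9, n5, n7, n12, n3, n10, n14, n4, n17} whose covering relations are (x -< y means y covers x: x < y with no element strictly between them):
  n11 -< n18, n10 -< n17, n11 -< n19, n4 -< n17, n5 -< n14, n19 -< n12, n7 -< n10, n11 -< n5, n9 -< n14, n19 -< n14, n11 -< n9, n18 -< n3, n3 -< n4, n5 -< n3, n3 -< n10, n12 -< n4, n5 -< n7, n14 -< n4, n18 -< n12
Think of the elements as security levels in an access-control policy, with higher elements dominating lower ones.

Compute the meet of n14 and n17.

n14

Common lower bounds of {n14, n17}: n11, n14, n19, n5, n9.
The greatest among these is n14.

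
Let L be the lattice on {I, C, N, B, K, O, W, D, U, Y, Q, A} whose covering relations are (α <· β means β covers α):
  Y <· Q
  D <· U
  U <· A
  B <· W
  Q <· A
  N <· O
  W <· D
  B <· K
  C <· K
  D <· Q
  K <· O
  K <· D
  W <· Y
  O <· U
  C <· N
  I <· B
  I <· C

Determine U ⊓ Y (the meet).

Common lower bounds of {U, Y}: B, I, W.
The greatest among these is W.

W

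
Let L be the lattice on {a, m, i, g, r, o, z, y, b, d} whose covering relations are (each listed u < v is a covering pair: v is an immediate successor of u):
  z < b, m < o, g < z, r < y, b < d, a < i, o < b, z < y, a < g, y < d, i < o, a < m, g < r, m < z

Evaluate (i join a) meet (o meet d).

i ∨ a = i
o ∧ d = o
i ∧ o = i

i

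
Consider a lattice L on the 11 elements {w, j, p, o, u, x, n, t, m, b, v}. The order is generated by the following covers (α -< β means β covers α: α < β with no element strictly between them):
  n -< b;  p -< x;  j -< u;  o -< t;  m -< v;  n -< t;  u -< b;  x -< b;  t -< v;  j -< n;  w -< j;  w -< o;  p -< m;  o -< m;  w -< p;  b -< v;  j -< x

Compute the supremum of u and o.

v

Common upper bounds of {u, o}: v.
The least among these is v.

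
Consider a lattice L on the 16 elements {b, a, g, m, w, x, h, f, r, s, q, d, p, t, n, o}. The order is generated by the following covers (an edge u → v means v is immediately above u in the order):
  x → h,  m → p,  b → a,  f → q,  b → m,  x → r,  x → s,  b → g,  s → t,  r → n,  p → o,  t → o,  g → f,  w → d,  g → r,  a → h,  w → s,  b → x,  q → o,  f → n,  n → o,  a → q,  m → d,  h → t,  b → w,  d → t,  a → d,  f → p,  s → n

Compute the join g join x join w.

n

Common upper bounds of {g, x, w}: n, o.
The least among these is n.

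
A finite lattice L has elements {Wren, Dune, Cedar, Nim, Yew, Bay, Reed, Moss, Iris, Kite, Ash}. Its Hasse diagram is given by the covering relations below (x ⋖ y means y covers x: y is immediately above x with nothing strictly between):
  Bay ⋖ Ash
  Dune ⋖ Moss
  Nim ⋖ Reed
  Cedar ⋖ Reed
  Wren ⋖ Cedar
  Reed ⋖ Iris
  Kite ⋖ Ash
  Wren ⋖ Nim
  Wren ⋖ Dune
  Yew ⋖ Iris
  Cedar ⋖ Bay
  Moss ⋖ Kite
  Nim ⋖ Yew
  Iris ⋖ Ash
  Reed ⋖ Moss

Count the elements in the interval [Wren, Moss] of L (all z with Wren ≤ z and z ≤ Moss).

6

The interval [Wren, Moss] = {Cedar, Dune, Moss, Nim, Reed, Wren}, which has 6 elements.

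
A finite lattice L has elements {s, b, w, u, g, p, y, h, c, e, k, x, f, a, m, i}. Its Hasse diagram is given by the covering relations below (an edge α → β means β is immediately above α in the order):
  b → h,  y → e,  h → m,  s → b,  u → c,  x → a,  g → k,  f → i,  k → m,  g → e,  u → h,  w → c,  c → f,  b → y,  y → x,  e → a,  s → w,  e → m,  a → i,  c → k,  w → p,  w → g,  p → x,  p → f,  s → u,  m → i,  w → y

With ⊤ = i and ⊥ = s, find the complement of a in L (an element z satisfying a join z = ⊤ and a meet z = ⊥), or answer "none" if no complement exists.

Need z with a ∨ z = i and a ∧ z = s.
Checking each element gives: u.

u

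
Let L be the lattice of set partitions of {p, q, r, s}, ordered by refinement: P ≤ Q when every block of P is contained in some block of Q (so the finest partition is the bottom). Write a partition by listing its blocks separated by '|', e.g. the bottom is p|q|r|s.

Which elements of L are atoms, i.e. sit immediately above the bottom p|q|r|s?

pq|r|s, pr|q|s, ps|q|r, p|qr|s, p|qs|r, p|q|rs

The atoms are exactly the elements that cover p|q|r|s: pq|r|s, pr|q|s, ps|q|r, p|qr|s, p|qs|r, p|q|rs.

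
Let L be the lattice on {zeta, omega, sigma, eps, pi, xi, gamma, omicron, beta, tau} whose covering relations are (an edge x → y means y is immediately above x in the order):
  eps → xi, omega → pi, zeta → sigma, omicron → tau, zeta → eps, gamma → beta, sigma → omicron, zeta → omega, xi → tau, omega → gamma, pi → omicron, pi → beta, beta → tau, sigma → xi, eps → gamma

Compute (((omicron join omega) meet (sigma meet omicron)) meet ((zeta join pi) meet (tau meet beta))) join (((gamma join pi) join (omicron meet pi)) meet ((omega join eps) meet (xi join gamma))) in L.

omicron ∨ omega = omicron
sigma ∧ omicron = sigma
omicron ∧ sigma = sigma
zeta ∨ pi = pi
tau ∧ beta = beta
pi ∧ beta = pi
sigma ∧ pi = zeta
gamma ∨ pi = beta
omicron ∧ pi = pi
beta ∨ pi = beta
omega ∨ eps = gamma
xi ∨ gamma = tau
gamma ∧ tau = gamma
beta ∧ gamma = gamma
zeta ∨ gamma = gamma

gamma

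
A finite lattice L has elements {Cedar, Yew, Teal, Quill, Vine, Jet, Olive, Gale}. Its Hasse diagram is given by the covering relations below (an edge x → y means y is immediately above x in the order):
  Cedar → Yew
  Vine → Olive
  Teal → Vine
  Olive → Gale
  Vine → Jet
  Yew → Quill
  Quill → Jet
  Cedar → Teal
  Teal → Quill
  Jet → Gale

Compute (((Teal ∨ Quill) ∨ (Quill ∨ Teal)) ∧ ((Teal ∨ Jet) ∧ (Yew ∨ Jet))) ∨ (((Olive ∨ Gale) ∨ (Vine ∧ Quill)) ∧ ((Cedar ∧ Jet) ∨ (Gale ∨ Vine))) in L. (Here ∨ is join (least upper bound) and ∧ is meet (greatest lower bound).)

Teal ∨ Quill = Quill
Quill ∨ Teal = Quill
Quill ∨ Quill = Quill
Teal ∨ Jet = Jet
Yew ∨ Jet = Jet
Jet ∧ Jet = Jet
Quill ∧ Jet = Quill
Olive ∨ Gale = Gale
Vine ∧ Quill = Teal
Gale ∨ Teal = Gale
Cedar ∧ Jet = Cedar
Gale ∨ Vine = Gale
Cedar ∨ Gale = Gale
Gale ∧ Gale = Gale
Quill ∨ Gale = Gale

Gale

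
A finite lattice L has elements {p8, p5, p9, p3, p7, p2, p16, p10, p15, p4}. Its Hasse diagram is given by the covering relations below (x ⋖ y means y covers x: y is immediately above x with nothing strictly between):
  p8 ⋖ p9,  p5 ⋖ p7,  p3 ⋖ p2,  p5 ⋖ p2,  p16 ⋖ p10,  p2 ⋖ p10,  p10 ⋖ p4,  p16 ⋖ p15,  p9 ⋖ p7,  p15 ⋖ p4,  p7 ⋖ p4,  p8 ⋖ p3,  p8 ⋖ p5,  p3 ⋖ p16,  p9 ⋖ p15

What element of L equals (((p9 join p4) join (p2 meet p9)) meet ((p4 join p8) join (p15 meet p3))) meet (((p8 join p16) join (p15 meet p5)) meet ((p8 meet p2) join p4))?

p16

p9 ∨ p4 = p4
p2 ∧ p9 = p8
p4 ∨ p8 = p4
p4 ∨ p8 = p4
p15 ∧ p3 = p3
p4 ∨ p3 = p4
p4 ∧ p4 = p4
p8 ∨ p16 = p16
p15 ∧ p5 = p8
p16 ∨ p8 = p16
p8 ∧ p2 = p8
p8 ∨ p4 = p4
p16 ∧ p4 = p16
p4 ∧ p16 = p16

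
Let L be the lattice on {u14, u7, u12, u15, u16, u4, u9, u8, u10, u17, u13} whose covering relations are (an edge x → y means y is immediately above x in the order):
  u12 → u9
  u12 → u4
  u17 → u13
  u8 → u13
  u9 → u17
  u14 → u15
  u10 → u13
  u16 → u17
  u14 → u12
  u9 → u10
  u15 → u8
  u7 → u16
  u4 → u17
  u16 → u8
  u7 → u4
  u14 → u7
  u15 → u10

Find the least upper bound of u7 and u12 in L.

u4

Common upper bounds of {u7, u12}: u13, u17, u4.
The least among these is u4.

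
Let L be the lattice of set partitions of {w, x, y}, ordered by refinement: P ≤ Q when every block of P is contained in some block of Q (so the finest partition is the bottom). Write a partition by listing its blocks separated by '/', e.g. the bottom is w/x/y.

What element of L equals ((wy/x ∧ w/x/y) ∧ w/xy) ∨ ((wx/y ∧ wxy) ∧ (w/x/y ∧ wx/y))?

w/x/y

wy/x ∧ w/x/y = w/x/y
w/x/y ∧ w/xy = w/x/y
wx/y ∧ wxy = wx/y
w/x/y ∧ wx/y = w/x/y
wx/y ∧ w/x/y = w/x/y
w/x/y ∨ w/x/y = w/x/y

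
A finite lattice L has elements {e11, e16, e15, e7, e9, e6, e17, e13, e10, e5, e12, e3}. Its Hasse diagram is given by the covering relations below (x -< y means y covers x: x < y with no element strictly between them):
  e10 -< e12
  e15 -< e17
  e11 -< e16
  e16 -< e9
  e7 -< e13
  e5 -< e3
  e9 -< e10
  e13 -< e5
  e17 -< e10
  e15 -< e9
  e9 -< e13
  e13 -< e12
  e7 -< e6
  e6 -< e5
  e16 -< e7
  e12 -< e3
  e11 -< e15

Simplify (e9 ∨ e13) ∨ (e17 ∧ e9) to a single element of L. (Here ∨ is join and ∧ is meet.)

e13

e9 ∨ e13 = e13
e17 ∧ e9 = e15
e13 ∨ e15 = e13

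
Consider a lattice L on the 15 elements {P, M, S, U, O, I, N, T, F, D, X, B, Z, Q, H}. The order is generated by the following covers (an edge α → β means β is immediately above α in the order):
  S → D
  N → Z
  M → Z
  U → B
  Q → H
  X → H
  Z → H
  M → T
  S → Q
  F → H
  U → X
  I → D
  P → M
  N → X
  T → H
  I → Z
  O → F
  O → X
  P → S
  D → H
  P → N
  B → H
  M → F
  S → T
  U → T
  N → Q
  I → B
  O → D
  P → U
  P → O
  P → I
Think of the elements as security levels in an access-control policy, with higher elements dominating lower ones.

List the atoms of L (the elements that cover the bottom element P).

The atoms are exactly the elements that cover P: I, M, N, O, S, U.

I, M, N, O, S, U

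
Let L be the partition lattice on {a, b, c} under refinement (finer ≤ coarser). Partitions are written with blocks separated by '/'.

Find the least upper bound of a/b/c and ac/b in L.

The join of a/b/c and ac/b merges any blocks that overlap across the partitions, giving ac/b.

ac/b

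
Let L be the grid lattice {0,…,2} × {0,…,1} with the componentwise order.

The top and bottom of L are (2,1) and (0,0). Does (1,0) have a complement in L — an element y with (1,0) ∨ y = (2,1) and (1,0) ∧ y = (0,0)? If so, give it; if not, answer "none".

none

For every candidate y, either (1,0) ∨ y ≠ (2,1) or (1,0) ∧ y ≠ (0,0); no complement exists.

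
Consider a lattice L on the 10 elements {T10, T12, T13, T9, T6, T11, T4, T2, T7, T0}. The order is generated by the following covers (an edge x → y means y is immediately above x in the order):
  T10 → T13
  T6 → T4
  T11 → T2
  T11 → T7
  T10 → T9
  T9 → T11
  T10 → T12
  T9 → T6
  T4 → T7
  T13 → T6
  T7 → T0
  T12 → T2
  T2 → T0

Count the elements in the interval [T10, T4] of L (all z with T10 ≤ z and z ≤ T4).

5

The interval [T10, T4] = {T10, T13, T4, T6, T9}, which has 5 elements.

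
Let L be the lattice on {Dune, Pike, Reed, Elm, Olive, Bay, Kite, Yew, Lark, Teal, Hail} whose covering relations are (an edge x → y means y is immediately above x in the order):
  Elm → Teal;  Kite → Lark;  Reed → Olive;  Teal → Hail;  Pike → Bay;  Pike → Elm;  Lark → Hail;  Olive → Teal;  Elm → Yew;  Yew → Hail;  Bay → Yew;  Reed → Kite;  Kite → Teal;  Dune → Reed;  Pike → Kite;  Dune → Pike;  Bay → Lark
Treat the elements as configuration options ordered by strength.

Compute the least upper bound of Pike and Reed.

Common upper bounds of {Pike, Reed}: Hail, Kite, Lark, Teal.
The least among these is Kite.

Kite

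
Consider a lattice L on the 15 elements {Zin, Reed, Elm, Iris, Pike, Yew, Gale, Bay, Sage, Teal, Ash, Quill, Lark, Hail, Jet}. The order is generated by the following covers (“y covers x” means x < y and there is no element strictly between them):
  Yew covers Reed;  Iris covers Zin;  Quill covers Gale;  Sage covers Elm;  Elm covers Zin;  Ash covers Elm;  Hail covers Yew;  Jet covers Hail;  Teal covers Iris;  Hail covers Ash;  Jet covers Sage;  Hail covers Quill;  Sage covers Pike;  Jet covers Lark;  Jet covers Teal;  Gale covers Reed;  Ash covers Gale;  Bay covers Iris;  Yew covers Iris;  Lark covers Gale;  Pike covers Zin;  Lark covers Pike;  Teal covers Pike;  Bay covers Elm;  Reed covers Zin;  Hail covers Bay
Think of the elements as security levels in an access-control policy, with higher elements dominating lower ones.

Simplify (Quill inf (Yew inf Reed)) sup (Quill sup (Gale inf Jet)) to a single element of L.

Yew ∧ Reed = Reed
Quill ∧ Reed = Reed
Gale ∧ Jet = Gale
Quill ∨ Gale = Quill
Reed ∨ Quill = Quill

Quill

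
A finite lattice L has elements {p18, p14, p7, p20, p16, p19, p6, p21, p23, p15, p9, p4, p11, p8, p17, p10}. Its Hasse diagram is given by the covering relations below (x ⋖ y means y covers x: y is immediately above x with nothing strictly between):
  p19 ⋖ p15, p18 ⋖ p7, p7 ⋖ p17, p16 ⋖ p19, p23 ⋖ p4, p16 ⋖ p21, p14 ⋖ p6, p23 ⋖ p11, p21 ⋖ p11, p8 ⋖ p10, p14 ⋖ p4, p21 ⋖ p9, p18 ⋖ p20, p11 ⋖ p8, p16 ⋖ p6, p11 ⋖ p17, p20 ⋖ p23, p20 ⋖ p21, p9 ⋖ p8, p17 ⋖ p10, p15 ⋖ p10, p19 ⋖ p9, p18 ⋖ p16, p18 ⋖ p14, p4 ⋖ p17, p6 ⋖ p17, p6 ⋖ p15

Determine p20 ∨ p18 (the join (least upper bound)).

Common upper bounds of {p20, p18}: p10, p11, p17, p20, p21, p23, p4, p8, p9.
The least among these is p20.

p20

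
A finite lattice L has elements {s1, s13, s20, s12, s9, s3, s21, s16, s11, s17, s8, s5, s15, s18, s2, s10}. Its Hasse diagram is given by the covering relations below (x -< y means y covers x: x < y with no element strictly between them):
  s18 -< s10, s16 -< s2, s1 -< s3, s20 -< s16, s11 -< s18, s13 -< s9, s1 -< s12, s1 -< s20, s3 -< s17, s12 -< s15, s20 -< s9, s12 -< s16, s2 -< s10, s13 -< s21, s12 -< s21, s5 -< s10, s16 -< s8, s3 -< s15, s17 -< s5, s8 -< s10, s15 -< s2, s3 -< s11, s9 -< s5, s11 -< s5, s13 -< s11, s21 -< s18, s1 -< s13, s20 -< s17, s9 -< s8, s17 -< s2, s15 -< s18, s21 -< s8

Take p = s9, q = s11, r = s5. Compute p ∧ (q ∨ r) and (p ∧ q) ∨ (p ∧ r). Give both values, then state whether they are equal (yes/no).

s9; s9; yes

q ∨ r = s5, so p ∧ (q ∨ r) = s9 ∧ s5 = s9.
p ∧ q = s13 and p ∧ r = s9, so (p ∧ q) ∨ (p ∧ r) = s13 ∨ s9 = s9.
Equal: yes.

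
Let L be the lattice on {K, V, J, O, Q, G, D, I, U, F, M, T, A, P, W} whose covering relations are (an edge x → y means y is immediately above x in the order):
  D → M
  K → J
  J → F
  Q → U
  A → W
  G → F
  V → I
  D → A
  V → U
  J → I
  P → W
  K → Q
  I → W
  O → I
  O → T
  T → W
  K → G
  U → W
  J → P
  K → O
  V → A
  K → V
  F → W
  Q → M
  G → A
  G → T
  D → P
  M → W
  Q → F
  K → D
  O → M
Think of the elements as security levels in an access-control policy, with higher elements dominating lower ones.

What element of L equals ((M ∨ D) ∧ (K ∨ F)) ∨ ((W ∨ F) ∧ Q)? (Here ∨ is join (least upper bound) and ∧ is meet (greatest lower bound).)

M ∨ D = M
K ∨ F = F
M ∧ F = Q
W ∨ F = W
W ∧ Q = Q
Q ∨ Q = Q

Q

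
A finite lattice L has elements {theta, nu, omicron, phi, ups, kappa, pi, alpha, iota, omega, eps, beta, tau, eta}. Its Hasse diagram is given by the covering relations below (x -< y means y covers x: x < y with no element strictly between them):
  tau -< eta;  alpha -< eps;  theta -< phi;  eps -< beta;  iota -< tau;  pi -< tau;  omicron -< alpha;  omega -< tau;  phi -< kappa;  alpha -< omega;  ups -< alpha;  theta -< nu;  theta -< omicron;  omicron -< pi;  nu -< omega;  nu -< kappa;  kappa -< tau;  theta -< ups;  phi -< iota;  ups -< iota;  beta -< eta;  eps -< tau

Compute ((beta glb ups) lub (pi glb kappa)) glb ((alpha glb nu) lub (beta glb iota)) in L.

ups

beta ∧ ups = ups
pi ∧ kappa = theta
ups ∨ theta = ups
alpha ∧ nu = theta
beta ∧ iota = ups
theta ∨ ups = ups
ups ∧ ups = ups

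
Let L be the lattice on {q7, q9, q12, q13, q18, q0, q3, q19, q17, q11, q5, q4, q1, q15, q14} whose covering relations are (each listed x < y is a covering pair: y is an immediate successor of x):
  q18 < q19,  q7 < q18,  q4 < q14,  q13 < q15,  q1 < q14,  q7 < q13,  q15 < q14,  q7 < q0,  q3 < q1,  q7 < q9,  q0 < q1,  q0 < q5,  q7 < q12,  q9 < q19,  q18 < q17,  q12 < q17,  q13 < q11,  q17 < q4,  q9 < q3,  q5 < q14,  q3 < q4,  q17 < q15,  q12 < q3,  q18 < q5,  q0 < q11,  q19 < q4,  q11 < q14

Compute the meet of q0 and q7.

q7

Common lower bounds of {q0, q7}: q7.
The greatest among these is q7.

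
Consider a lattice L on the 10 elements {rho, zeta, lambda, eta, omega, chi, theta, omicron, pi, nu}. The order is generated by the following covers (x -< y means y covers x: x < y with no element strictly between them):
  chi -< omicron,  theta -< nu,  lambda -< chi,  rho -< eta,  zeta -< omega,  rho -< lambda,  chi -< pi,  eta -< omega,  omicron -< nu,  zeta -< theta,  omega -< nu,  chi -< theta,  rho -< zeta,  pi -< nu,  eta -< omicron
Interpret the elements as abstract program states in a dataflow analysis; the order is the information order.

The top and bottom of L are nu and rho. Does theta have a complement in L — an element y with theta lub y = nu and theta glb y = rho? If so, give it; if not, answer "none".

eta

Need y with theta ∨ y = nu and theta ∧ y = rho.
Checking each element gives: eta.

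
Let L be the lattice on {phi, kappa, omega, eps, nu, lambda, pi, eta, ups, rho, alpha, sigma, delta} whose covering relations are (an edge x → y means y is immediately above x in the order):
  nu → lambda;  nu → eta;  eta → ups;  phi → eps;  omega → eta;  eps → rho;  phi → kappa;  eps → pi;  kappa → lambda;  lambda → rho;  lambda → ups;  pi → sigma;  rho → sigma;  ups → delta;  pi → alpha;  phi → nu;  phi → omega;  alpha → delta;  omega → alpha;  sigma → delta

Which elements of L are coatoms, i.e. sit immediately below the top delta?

alpha, sigma, ups

The coatoms are exactly the elements covered by delta: alpha, sigma, ups.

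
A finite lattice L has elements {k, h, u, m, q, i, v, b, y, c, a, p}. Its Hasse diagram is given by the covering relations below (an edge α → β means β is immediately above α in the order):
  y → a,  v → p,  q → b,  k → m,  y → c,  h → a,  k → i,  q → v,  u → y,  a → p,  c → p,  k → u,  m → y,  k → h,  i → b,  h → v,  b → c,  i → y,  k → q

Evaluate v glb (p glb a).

h

p ∧ a = a
v ∧ a = h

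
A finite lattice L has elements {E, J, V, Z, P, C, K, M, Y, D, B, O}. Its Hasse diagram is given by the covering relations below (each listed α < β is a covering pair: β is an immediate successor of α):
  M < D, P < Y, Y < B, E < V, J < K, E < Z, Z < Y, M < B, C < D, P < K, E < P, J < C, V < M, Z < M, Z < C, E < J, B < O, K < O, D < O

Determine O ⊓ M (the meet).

M

Common lower bounds of {O, M}: E, M, V, Z.
The greatest among these is M.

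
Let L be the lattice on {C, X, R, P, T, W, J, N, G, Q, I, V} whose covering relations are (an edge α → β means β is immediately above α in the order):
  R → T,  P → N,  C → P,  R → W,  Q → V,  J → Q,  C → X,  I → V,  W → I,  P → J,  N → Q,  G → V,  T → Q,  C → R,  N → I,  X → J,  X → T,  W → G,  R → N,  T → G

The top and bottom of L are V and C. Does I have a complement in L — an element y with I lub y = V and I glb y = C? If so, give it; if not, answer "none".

X

Need y with I ∨ y = V and I ∧ y = C.
Checking each element gives: X.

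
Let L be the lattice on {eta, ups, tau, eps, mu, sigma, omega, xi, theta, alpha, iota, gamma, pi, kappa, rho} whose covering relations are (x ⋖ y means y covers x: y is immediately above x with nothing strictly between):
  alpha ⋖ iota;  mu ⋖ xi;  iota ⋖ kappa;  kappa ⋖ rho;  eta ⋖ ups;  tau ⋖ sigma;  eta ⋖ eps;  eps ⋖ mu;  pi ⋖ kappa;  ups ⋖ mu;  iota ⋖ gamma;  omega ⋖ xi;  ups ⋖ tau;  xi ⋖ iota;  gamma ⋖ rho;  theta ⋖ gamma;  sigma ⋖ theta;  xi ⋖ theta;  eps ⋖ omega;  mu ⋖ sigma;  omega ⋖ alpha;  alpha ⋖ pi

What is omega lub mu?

Common upper bounds of {omega, mu}: gamma, iota, kappa, rho, theta, xi.
The least among these is xi.

xi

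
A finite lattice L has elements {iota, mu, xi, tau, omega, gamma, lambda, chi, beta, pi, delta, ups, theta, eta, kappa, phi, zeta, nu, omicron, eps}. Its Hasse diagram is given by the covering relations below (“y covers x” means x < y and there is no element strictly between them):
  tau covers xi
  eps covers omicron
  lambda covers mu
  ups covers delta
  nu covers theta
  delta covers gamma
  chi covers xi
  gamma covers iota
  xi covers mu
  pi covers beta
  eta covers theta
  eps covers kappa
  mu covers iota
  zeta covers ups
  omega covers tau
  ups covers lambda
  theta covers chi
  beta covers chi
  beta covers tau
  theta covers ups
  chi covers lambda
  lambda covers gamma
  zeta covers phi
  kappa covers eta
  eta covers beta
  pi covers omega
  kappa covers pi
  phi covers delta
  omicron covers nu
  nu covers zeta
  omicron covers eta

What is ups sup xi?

Common upper bounds of {ups, xi}: eps, eta, kappa, nu, omicron, theta.
The least among these is theta.

theta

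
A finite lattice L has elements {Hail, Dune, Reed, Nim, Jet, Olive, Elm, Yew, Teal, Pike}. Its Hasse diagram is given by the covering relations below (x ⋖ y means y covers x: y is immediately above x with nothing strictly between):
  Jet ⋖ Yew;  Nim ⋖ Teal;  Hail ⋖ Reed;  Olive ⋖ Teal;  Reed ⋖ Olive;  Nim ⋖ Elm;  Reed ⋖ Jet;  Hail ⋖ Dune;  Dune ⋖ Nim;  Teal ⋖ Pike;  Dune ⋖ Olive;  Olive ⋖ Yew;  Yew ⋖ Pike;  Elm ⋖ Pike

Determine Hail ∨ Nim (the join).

Nim

Common upper bounds of {Hail, Nim}: Elm, Nim, Pike, Teal.
The least among these is Nim.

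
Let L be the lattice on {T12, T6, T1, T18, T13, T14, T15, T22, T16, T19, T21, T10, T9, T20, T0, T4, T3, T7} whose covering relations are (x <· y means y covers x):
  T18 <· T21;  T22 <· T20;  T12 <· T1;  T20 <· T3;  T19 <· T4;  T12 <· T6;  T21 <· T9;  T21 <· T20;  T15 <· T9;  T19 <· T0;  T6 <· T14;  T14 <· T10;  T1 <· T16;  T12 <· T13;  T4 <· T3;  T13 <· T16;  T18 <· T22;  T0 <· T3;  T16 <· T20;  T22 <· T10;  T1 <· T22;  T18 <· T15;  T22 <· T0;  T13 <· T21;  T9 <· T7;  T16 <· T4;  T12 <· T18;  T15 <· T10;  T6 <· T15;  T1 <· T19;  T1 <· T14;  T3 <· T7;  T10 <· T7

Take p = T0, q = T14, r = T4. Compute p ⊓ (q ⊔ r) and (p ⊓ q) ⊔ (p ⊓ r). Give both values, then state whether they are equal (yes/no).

T0; T19; no

q ⊔ r = T7, so p ⊓ (q ⊔ r) = T0 ⊓ T7 = T0.
p ⊓ q = T1 and p ⊓ r = T19, so (p ⊓ q) ⊔ (p ⊓ r) = T1 ⊔ T19 = T19.
Equal: no.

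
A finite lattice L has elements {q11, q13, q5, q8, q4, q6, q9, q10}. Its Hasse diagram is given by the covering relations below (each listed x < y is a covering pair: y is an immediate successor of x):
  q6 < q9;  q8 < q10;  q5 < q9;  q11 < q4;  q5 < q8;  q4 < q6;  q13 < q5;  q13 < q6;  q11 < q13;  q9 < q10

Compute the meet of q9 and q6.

q6

Common lower bounds of {q9, q6}: q11, q13, q4, q6.
The greatest among these is q6.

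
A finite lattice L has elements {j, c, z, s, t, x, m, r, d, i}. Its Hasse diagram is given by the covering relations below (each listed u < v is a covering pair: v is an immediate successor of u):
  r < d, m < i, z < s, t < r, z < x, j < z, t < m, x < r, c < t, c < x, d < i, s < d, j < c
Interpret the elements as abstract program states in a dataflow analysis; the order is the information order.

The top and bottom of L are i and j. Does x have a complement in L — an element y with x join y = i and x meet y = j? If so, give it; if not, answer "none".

none

For every candidate y, either x ∨ y ≠ i or x ∧ y ≠ j; no complement exists.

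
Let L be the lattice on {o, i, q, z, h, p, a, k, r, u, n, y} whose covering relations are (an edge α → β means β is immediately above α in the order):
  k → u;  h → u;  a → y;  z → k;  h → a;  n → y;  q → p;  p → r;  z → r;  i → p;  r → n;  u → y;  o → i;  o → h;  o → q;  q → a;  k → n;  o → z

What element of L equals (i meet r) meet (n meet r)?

i

i ∧ r = i
n ∧ r = r
i ∧ r = i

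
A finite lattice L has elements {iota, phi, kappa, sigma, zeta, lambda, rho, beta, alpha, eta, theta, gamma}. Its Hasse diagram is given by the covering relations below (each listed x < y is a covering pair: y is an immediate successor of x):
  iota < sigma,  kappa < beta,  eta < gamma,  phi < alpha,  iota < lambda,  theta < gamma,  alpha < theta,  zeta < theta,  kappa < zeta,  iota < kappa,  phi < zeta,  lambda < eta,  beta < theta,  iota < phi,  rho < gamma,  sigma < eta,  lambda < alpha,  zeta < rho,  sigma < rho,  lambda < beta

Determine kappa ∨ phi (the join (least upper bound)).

zeta

Common upper bounds of {kappa, phi}: gamma, rho, theta, zeta.
The least among these is zeta.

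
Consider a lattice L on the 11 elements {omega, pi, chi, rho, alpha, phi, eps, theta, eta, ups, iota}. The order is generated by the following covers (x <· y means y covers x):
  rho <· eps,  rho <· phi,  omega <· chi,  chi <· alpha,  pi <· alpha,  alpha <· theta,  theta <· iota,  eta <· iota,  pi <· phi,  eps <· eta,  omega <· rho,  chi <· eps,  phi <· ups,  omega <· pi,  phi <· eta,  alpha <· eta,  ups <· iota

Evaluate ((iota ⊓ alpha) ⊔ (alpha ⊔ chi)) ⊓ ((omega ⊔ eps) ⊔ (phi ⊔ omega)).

iota ∧ alpha = alpha
alpha ∨ chi = alpha
alpha ∨ alpha = alpha
omega ∨ eps = eps
phi ∨ omega = phi
eps ∨ phi = eta
alpha ∧ eta = alpha

alpha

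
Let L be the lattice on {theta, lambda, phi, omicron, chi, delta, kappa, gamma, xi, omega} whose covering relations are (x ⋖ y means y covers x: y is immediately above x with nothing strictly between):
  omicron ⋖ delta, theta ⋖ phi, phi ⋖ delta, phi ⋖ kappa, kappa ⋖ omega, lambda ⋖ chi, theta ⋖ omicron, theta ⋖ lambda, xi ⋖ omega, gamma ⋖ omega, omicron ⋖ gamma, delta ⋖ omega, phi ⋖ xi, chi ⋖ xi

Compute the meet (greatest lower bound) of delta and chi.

Common lower bounds of {delta, chi}: theta.
The greatest among these is theta.

theta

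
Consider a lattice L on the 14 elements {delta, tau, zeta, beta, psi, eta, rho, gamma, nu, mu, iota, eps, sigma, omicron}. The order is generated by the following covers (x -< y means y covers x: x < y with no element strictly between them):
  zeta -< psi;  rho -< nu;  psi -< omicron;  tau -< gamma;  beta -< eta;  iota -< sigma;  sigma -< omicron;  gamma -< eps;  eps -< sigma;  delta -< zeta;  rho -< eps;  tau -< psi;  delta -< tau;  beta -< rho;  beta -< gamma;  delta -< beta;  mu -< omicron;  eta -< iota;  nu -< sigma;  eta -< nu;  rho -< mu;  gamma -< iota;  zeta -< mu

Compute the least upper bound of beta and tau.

Common upper bounds of {beta, tau}: eps, gamma, iota, omicron, sigma.
The least among these is gamma.

gamma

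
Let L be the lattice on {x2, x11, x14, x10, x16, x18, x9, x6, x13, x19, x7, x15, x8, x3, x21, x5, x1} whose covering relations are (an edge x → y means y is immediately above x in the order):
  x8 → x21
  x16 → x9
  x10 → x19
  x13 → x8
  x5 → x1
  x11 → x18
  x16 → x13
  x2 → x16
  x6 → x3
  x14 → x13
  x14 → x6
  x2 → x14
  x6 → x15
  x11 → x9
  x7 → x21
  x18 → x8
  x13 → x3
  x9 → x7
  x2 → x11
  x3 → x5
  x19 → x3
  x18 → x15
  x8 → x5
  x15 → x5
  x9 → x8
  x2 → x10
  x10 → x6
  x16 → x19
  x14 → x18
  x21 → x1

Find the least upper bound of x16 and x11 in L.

x9

Common upper bounds of {x16, x11}: x1, x21, x5, x7, x8, x9.
The least among these is x9.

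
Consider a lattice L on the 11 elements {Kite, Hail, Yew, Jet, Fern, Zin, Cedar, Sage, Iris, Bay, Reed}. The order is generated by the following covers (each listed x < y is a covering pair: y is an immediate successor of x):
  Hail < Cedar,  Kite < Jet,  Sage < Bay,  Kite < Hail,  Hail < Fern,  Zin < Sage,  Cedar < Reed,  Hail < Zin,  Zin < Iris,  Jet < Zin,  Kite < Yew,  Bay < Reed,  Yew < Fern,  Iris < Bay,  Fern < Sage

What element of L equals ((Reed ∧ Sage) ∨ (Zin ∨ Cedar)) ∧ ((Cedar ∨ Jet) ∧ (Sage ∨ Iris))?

Bay

Reed ∧ Sage = Sage
Zin ∨ Cedar = Reed
Sage ∨ Reed = Reed
Cedar ∨ Jet = Reed
Sage ∨ Iris = Bay
Reed ∧ Bay = Bay
Reed ∧ Bay = Bay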